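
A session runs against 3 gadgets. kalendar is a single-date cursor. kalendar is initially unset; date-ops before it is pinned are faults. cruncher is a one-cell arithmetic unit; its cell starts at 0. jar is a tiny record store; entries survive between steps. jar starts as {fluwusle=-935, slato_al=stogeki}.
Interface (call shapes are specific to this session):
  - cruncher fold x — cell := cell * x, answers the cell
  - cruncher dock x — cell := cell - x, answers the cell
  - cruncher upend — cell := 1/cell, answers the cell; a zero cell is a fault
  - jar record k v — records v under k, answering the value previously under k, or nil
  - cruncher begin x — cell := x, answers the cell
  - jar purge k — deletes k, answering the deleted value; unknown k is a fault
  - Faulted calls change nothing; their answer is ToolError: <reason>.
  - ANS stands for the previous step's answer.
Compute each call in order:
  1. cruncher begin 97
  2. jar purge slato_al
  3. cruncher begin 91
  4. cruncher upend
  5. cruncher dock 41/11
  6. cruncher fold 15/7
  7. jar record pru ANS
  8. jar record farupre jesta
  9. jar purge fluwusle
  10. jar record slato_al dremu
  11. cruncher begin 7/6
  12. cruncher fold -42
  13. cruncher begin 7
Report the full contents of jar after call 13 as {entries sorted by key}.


→ cruncher begin(x: 97)
← 97
→ jar purge(k: slato_al)
← stogeki
→ cruncher begin(x: 91)
← 91
→ cruncher upend()
← 1/91
→ cruncher dock(x: 41/11)
← -3720/1001
→ cruncher fold(x: 15/7)
← -55800/7007
→ jar record(k: pru, v: ANS)
← nil
→ jar record(k: farupre, v: jesta)
← nil
→ jar purge(k: fluwusle)
← -935
→ jar record(k: slato_al, v: dremu)
← nil
→ cruncher begin(x: 7/6)
← 7/6
→ cruncher fold(x: -42)
← -49
→ cruncher begin(x: 7)
← 7

Answer: {farupre=jesta, pru=-55800/7007, slato_al=dremu}


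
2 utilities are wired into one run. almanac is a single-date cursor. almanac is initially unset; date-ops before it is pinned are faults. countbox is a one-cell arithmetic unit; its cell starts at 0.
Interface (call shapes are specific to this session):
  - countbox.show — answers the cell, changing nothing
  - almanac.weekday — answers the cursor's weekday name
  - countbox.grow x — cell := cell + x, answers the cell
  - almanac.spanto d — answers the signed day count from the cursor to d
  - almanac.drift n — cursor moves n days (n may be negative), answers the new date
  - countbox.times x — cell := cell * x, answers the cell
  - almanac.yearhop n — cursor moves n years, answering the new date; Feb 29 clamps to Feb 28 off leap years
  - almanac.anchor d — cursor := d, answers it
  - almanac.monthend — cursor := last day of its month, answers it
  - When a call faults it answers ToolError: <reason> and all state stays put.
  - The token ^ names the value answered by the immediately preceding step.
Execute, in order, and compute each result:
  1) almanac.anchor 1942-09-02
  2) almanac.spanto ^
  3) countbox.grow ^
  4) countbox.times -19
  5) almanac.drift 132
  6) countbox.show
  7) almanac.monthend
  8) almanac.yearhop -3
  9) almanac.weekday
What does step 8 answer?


Answer: 1940-01-31

Derivation:
·→ almanac.anchor(d→1942-09-02)
·← 1942-09-02
·→ almanac.spanto(d→^)
·← 0
·→ countbox.grow(x→^)
·← 0
·→ countbox.times(x→-19)
·← 0
·→ almanac.drift(n→132)
·← 1943-01-12
·→ countbox.show()
·← 0
·→ almanac.monthend()
·← 1943-01-31
·→ almanac.yearhop(n→-3)
·← 1940-01-31
·→ almanac.weekday()
·← Wednesday


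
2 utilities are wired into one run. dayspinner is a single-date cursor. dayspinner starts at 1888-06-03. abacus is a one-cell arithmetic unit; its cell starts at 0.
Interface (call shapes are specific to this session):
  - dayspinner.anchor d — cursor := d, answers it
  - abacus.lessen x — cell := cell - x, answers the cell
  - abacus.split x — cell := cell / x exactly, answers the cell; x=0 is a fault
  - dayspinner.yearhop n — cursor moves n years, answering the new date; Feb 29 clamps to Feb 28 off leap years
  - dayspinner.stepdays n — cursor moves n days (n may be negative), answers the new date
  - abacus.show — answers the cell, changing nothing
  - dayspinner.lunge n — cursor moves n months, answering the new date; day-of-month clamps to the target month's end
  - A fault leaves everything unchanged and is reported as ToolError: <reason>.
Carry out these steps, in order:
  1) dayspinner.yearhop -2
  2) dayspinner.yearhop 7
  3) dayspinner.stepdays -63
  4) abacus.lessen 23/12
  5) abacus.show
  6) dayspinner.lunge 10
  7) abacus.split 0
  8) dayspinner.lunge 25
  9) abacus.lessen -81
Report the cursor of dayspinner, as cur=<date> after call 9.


Answer: cur=1896-03-01

Derivation:
// 1. dayspinner.yearhop(n=-2) == 1886-06-03
// 2. dayspinner.yearhop(n=7) == 1893-06-03
// 3. dayspinner.stepdays(n=-63) == 1893-04-01
// 4. abacus.lessen(x=23/12) == -23/12
// 5. abacus.show() == -23/12
// 6. dayspinner.lunge(n=10) == 1894-02-01
// 7. abacus.split(x=0) == ToolError: division by zero
// 8. dayspinner.lunge(n=25) == 1896-03-01
// 9. abacus.lessen(x=-81) == 949/12


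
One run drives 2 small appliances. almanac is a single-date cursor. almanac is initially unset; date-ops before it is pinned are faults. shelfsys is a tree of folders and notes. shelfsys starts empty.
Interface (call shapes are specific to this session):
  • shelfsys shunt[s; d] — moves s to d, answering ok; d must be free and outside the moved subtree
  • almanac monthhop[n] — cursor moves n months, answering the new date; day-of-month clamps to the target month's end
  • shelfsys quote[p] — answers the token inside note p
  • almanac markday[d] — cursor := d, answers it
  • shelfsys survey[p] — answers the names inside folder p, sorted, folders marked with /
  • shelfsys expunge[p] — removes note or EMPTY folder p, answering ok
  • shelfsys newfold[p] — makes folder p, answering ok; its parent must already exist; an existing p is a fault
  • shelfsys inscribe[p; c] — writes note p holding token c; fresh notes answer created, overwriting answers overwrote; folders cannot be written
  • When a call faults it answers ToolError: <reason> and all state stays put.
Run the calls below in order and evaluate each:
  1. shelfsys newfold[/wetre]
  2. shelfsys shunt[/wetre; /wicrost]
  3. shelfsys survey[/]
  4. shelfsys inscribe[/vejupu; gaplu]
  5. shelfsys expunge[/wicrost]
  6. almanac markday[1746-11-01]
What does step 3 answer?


Answer: [wicrost/]

Derivation:
·→ shelfsys newfold(/wetre)
·← ok
·→ shelfsys shunt(/wetre, /wicrost)
·← ok
·→ shelfsys survey(/)
·← [wicrost/]
·→ shelfsys inscribe(/vejupu, gaplu)
·← created
·→ shelfsys expunge(/wicrost)
·← ok
·→ almanac markday(1746-11-01)
·← 1746-11-01


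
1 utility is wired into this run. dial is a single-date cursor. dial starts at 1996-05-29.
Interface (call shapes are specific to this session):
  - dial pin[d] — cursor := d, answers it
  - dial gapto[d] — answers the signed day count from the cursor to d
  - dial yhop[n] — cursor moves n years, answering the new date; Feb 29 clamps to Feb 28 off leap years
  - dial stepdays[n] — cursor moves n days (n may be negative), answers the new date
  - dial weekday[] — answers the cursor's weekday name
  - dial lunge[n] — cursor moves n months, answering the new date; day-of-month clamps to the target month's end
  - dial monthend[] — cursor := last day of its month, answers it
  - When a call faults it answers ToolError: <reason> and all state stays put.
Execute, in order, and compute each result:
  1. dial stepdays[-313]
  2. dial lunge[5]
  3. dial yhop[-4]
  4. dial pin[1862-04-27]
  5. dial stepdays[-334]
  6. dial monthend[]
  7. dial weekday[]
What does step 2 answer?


Answer: 1995-12-21

Derivation:
>> dial stepdays(n: -313)
<< 1995-07-21
>> dial lunge(n: 5)
<< 1995-12-21
>> dial yhop(n: -4)
<< 1991-12-21
>> dial pin(d: 1862-04-27)
<< 1862-04-27
>> dial stepdays(n: -334)
<< 1861-05-28
>> dial monthend()
<< 1861-05-31
>> dial weekday()
<< Friday


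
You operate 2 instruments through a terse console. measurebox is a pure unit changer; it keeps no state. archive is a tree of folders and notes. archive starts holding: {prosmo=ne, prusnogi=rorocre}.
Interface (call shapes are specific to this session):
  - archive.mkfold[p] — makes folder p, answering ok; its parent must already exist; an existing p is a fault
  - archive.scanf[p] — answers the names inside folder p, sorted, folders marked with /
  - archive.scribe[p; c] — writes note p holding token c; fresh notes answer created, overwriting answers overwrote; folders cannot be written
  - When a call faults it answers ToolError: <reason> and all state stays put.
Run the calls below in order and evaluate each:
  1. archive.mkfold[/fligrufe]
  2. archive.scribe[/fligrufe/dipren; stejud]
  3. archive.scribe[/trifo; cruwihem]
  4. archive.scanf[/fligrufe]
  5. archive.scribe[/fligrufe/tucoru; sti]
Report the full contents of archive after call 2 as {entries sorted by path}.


Answer: {fligrufe/, fligrufe/dipren=stejud, prosmo=ne, prusnogi=rorocre}

Derivation:
==> mkfold(p='/fligrufe')
<== ok
==> scribe(p='/fligrufe/dipren', c='stejud')
<== created
==> scribe(p='/trifo', c='cruwihem')
<== created
==> scanf(p='/fligrufe')
<== [dipren]
==> scribe(p='/fligrufe/tucoru', c='sti')
<== created


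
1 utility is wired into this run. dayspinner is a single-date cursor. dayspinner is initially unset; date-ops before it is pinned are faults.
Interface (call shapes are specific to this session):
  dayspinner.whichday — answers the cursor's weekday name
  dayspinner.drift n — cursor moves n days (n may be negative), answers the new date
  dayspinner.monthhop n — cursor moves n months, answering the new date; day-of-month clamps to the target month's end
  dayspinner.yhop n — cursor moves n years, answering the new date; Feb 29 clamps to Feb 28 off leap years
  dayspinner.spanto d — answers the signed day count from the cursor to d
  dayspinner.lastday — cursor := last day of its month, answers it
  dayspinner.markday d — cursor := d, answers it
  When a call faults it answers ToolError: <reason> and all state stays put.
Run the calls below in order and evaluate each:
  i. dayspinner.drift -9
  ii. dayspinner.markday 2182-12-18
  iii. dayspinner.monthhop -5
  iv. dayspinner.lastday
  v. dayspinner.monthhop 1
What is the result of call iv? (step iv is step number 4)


Answer: 2182-07-31

Derivation:
% dayspinner.drift n='-9'
  ToolError: no date set
% dayspinner.markday d='2182-12-18'
  2182-12-18
% dayspinner.monthhop n='-5'
  2182-07-18
% dayspinner.lastday
  2182-07-31
% dayspinner.monthhop n='1'
  2182-08-31


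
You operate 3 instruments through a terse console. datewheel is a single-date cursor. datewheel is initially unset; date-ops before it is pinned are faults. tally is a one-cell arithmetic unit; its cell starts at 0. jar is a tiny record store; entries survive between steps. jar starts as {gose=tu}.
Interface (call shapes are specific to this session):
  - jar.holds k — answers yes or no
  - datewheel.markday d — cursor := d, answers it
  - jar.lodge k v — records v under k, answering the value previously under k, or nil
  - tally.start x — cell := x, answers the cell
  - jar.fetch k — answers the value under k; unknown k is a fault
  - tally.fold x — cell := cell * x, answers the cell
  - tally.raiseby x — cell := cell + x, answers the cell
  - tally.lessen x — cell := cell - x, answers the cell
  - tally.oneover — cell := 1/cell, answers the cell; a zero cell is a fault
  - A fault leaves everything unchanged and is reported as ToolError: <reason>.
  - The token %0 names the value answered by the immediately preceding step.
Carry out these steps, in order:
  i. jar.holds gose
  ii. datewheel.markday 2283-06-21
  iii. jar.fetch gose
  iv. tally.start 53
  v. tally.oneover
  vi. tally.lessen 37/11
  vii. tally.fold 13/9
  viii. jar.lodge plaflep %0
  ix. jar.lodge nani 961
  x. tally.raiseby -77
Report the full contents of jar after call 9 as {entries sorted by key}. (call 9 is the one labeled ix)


Answer: {gose=tu, nani=961, plaflep=-8450/1749}

Derivation:
Now I run jar.holds using gose, giving yes.
I try datewheel.markday using 2283-06-21, giving 2283-06-21.
Then jar.fetch using gose, which returns tu.
Now I run tally.start using 53, yielding 53.
I call tally.oneover, and get 1/53.
I try tally.lessen using 37/11, yielding -1950/583.
I use tally.fold using 13/9, which returns -8450/1749.
Calling jar.lodge using plaflep, %0, giving nil.
I invoke jar.lodge using nani, 961: nil.
Using tally.raiseby using -77, — result: -143123/1749.


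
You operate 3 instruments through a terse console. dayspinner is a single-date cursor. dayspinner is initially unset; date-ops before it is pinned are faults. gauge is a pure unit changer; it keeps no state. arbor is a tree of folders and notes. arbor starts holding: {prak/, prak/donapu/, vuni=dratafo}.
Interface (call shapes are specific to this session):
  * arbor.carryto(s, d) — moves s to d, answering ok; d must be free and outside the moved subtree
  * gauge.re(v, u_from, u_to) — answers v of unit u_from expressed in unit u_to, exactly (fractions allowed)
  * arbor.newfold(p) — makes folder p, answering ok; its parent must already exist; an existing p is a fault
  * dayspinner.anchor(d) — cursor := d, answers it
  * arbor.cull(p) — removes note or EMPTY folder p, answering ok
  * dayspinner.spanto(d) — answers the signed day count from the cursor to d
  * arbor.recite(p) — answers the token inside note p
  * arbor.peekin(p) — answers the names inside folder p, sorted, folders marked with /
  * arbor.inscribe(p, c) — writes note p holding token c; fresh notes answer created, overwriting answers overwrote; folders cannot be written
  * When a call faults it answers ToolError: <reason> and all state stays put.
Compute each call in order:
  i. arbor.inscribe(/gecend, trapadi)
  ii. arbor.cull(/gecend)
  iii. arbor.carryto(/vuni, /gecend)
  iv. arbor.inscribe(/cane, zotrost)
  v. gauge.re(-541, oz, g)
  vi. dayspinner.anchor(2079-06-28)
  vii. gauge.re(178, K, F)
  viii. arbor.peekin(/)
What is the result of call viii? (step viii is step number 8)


% arbor.inscribe(p=/gecend, c=trapadi) -> created
% arbor.cull(p=/gecend) -> ok
% arbor.carryto(s=/vuni, d=/gecend) -> ok
% arbor.inscribe(p=/cane, c=zotrost) -> created
% gauge.re(v=-541, u_from=oz, u_to=g) -> -24539347217/1600000
% dayspinner.anchor(d=2079-06-28) -> 2079-06-28
% gauge.re(v=178, u_from=K, u_to=F) -> -13927/100
% arbor.peekin(p=/) -> [cane, gecend, prak/]

Answer: [cane, gecend, prak/]


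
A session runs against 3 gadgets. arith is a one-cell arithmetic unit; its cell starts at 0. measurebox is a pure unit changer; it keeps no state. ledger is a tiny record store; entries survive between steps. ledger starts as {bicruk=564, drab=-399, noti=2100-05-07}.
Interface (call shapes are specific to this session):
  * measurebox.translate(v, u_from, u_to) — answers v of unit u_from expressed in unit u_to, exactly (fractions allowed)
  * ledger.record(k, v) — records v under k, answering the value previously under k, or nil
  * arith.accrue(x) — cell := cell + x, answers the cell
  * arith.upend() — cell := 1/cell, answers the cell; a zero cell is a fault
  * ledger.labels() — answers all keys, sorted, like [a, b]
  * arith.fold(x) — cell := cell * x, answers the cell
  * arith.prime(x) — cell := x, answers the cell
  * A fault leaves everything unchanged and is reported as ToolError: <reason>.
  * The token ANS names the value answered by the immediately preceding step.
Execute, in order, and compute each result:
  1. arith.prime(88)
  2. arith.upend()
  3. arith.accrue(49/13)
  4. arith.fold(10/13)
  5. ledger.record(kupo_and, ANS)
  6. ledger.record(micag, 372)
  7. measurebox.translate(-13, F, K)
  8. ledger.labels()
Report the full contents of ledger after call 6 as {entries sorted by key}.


>> arith.prime(x='88')
<< 88
>> arith.upend()
<< 1/88
>> arith.accrue(x='49/13')
<< 4325/1144
>> arith.fold(x='10/13')
<< 21625/7436
>> ledger.record(k='kupo_and', v='ANS')
<< nil
>> ledger.record(k='micag', v='372')
<< nil
>> measurebox.translate(v='-13', u_from='F', u_to='K')
<< 4963/20
>> ledger.labels()
<< [bicruk, drab, kupo_and, micag, noti]

Answer: {bicruk=564, drab=-399, kupo_and=21625/7436, micag=372, noti=2100-05-07}


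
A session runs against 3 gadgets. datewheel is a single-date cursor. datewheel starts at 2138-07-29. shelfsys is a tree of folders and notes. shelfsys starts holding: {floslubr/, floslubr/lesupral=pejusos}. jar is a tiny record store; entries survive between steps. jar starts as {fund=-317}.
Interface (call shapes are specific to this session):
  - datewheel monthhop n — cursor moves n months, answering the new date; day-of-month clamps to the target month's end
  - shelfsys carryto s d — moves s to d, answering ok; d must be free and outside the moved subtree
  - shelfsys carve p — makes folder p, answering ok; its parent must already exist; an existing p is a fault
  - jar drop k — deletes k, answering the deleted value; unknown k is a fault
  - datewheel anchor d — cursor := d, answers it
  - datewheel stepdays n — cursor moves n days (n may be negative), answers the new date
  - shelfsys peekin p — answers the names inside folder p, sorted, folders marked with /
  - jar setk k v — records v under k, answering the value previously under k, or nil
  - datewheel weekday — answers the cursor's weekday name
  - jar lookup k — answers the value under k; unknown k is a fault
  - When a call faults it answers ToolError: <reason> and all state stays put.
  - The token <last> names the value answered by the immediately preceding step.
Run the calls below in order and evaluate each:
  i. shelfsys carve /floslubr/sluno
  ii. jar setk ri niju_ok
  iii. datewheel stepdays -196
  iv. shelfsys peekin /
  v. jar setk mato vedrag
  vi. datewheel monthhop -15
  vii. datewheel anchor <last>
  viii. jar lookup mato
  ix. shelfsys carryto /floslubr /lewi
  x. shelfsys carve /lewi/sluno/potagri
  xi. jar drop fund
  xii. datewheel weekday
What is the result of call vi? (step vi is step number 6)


==> shelfsys carve(p: /floslubr/sluno)
<== ok
==> jar setk(k: ri, v: niju_ok)
<== nil
==> datewheel stepdays(n: -196)
<== 2138-01-14
==> shelfsys peekin(p: /)
<== [floslubr/]
==> jar setk(k: mato, v: vedrag)
<== nil
==> datewheel monthhop(n: -15)
<== 2136-10-14
==> datewheel anchor(d: <last>)
<== 2136-10-14
==> jar lookup(k: mato)
<== vedrag
==> shelfsys carryto(s: /floslubr, d: /lewi)
<== ok
==> shelfsys carve(p: /lewi/sluno/potagri)
<== ok
==> jar drop(k: fund)
<== -317
==> datewheel weekday()
<== Sunday

Answer: 2136-10-14


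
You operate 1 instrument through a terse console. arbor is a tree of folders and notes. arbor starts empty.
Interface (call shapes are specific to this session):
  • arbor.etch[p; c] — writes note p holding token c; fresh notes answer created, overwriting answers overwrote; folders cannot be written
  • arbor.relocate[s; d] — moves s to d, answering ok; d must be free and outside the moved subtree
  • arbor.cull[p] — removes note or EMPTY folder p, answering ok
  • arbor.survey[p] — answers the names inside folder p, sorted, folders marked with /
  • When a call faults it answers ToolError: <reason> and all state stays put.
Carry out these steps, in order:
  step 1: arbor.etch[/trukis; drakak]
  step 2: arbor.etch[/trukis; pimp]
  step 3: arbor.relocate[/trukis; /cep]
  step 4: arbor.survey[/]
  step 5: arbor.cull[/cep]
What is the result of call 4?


Step: arbor.etch[p→/trukis; c→drakak]
Result: created
Step: arbor.etch[p→/trukis; c→pimp]
Result: overwrote
Step: arbor.relocate[s→/trukis; d→/cep]
Result: ok
Step: arbor.survey[p→/]
Result: [cep]
Step: arbor.cull[p→/cep]
Result: ok

Answer: [cep]


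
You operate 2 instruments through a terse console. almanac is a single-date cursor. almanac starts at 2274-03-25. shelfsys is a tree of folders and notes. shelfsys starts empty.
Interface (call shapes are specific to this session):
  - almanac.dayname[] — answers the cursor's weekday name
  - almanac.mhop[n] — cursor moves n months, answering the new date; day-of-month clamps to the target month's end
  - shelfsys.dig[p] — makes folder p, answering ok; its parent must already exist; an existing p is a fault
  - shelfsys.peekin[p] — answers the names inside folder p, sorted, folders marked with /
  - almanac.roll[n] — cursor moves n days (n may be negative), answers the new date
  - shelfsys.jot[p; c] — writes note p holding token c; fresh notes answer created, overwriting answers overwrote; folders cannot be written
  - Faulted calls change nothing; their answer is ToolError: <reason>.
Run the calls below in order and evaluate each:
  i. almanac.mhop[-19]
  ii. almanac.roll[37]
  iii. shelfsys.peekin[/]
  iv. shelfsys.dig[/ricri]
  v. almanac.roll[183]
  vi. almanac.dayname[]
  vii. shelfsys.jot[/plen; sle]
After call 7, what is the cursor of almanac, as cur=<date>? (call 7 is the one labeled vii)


Answer: cur=2273-04-02

Derivation:
==> almanac.mhop(n='-19')
<== 2272-08-25
==> almanac.roll(n='37')
<== 2272-10-01
==> shelfsys.peekin(p='/')
<== []
==> shelfsys.dig(p='/ricri')
<== ok
==> almanac.roll(n='183')
<== 2273-04-02
==> almanac.dayname()
<== Wednesday
==> shelfsys.jot(p='/plen', c='sle')
<== created


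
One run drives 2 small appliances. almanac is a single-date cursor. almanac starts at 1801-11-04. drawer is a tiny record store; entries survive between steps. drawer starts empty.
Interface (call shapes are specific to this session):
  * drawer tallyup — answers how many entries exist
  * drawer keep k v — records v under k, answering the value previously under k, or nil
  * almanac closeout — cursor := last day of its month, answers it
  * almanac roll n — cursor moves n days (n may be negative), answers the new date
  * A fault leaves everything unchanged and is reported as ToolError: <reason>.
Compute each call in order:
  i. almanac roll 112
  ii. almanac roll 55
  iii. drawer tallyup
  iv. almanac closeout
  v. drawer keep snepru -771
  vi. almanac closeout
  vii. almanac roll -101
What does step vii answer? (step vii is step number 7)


Answer: 1802-01-19

Derivation:
Next I call almanac roll(n→112): 1802-02-24.
Using almanac roll(n→55), — result: 1802-04-20.
Using drawer tallyup, giving 0.
I use almanac closeout: 1802-04-30.
Next I call drawer keep(k→snepru, v→-771), yielding nil.
I run almanac closeout, → 1802-04-30.
Then almanac roll(n→-101), which returns 1802-01-19.


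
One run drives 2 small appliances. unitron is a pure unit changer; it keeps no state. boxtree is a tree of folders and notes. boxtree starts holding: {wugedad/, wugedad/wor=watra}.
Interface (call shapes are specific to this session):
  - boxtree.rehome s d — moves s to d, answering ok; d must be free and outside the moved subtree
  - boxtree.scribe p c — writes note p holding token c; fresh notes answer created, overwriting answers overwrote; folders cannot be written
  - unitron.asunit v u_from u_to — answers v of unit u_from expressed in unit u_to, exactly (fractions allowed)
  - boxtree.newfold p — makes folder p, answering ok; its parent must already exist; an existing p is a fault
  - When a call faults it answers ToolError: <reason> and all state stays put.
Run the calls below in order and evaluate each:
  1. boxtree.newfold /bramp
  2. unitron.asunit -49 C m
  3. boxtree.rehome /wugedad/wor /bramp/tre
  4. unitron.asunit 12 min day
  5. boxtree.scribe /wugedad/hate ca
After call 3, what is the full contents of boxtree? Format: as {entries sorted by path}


> boxtree.newfold /bramp
= ok
> unitron.asunit -49 C m
= ToolError: incompatible units
> boxtree.rehome /wugedad/wor /bramp/tre
= ok
> unitron.asunit 12 min day
= 1/120
> boxtree.scribe /wugedad/hate ca
= created

Answer: {bramp/, bramp/tre=watra, wugedad/}


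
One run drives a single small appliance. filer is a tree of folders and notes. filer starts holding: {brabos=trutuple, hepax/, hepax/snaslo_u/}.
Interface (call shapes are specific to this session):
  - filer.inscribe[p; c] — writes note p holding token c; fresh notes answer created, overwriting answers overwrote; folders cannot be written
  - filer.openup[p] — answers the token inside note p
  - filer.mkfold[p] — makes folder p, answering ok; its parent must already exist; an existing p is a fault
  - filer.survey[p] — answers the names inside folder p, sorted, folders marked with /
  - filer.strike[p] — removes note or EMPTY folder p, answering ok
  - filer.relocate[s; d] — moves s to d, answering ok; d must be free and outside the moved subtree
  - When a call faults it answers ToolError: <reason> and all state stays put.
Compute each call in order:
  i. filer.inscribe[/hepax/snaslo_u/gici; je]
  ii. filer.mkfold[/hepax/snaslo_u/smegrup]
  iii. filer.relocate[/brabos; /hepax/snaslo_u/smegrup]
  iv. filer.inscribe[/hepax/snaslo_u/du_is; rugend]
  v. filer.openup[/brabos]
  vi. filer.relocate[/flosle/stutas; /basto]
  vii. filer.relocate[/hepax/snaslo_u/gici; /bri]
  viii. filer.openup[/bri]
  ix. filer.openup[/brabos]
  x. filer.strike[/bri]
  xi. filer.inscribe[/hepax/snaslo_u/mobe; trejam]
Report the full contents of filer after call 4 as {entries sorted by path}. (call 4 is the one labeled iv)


Answer: {brabos=trutuple, hepax/, hepax/snaslo_u/, hepax/snaslo_u/du_is=rugend, hepax/snaslo_u/gici=je, hepax/snaslo_u/smegrup/}

Derivation:
% inscribe(p: /hepax/snaslo_u/gici, c: je) ~> created
% mkfold(p: /hepax/snaslo_u/smegrup) ~> ok
% relocate(s: /brabos, d: /hepax/snaslo_u/smegrup) ~> ToolError: exists
% inscribe(p: /hepax/snaslo_u/du_is, c: rugend) ~> created
% openup(p: /brabos) ~> trutuple
% relocate(s: /flosle/stutas, d: /basto) ~> ToolError: not found
% relocate(s: /hepax/snaslo_u/gici, d: /bri) ~> ok
% openup(p: /bri) ~> je
% openup(p: /brabos) ~> trutuple
% strike(p: /bri) ~> ok
% inscribe(p: /hepax/snaslo_u/mobe, c: trejam) ~> created


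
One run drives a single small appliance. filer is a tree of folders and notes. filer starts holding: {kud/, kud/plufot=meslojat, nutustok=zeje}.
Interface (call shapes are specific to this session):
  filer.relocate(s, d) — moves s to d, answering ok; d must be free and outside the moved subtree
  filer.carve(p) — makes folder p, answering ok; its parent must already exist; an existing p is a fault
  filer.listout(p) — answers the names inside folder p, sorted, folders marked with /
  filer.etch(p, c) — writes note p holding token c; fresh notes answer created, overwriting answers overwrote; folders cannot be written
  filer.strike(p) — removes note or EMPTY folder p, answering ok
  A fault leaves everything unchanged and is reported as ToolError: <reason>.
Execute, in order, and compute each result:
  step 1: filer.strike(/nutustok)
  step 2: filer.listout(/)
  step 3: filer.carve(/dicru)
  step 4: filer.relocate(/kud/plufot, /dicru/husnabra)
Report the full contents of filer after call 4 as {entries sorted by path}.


Answer: {dicru/, dicru/husnabra=meslojat, kud/}

Derivation:
CALL filer.strike[/nutustok]
RET  ok
CALL filer.listout[/]
RET  [kud/]
CALL filer.carve[/dicru]
RET  ok
CALL filer.relocate[/kud/plufot; /dicru/husnabra]
RET  ok


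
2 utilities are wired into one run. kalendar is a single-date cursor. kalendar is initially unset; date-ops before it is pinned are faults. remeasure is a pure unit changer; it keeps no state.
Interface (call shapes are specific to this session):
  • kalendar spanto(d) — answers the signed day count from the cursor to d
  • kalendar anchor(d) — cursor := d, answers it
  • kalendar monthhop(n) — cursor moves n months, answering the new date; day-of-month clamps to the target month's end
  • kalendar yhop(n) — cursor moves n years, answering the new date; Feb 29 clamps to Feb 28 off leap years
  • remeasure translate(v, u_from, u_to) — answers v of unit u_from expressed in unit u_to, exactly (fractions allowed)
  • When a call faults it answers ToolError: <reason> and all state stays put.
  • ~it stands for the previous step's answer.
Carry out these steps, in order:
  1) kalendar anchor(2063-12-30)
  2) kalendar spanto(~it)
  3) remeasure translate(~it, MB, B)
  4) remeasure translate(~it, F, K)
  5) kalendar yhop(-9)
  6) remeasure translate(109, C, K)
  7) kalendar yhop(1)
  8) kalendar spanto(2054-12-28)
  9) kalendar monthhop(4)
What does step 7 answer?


Answer: 2055-12-30

Derivation:
·→ kalendar anchor(d=2063-12-30)
·← 2063-12-30
·→ kalendar spanto(d=~it)
·← 0
·→ remeasure translate(v=~it, u_from=MB, u_to=B)
·← 0
·→ remeasure translate(v=~it, u_from=F, u_to=K)
·← 45967/180
·→ kalendar yhop(n=-9)
·← 2054-12-30
·→ remeasure translate(v=109, u_from=C, u_to=K)
·← 7643/20
·→ kalendar yhop(n=1)
·← 2055-12-30
·→ kalendar spanto(d=2054-12-28)
·← -367
·→ kalendar monthhop(n=4)
·← 2056-04-30


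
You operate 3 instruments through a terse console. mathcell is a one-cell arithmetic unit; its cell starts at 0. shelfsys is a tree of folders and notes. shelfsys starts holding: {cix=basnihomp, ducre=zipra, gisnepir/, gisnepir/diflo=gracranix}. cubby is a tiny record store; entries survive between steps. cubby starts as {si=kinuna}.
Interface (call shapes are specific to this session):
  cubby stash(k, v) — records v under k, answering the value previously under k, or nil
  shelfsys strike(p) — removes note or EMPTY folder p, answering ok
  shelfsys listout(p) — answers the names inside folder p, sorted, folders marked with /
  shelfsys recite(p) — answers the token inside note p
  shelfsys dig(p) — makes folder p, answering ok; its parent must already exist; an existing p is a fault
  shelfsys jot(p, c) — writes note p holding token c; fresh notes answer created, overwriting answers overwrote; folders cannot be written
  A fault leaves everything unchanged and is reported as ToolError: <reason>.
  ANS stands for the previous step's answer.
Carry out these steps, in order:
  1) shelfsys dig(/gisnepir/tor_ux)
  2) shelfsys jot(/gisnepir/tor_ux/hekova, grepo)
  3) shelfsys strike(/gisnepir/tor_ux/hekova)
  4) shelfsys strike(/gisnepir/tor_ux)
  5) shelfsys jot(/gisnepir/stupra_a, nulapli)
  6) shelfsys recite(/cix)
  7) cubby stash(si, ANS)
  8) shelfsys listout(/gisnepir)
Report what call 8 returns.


% shelfsys dig /gisnepir/tor_ux
= ok
% shelfsys jot /gisnepir/tor_ux/hekova grepo
= created
% shelfsys strike /gisnepir/tor_ux/hekova
= ok
% shelfsys strike /gisnepir/tor_ux
= ok
% shelfsys jot /gisnepir/stupra_a nulapli
= created
% shelfsys recite /cix
= basnihomp
% cubby stash si ANS
= kinuna
% shelfsys listout /gisnepir
= [diflo, stupra_a]

Answer: [diflo, stupra_a]


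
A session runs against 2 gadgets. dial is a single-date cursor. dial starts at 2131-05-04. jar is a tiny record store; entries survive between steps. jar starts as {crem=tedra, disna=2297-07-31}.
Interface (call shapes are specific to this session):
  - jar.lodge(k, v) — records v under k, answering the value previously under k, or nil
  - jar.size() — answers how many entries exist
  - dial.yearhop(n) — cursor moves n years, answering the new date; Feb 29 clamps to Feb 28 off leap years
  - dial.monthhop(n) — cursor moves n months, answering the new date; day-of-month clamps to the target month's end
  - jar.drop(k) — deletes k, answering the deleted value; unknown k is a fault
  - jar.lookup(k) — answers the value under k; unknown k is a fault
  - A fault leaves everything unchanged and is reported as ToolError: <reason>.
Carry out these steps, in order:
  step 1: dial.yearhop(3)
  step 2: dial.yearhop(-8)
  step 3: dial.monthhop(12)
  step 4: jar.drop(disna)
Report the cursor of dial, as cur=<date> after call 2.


Answer: cur=2126-05-04

Derivation:
==> yearhop(n=3)
<== 2134-05-04
==> yearhop(n=-8)
<== 2126-05-04
==> monthhop(n=12)
<== 2127-05-04
==> drop(k=disna)
<== 2297-07-31


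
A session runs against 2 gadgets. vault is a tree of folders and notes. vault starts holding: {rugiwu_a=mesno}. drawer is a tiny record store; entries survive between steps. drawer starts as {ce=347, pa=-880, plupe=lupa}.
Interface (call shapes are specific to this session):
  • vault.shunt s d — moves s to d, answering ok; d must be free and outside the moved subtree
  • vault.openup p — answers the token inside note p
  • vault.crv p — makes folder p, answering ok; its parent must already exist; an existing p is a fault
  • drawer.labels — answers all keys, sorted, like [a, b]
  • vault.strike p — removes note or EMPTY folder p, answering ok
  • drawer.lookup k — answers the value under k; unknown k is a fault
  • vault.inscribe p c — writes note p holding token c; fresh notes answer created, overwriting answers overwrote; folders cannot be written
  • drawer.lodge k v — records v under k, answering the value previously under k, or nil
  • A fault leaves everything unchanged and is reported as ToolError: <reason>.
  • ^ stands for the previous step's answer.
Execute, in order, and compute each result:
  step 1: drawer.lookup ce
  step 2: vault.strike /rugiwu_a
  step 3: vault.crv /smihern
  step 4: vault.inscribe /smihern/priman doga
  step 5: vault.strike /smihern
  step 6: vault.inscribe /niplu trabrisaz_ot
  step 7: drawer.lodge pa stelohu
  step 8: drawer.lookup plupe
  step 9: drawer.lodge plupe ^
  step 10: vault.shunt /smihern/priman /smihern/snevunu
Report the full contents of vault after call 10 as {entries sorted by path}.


Answer: {niplu=trabrisaz_ot, smihern/, smihern/snevunu=doga}

Derivation:
~$ drawer.lookup k=ce
  347
~$ vault.strike p=/rugiwu_a
  ok
~$ vault.crv p=/smihern
  ok
~$ vault.inscribe p=/smihern/priman c=doga
  created
~$ vault.strike p=/smihern
  ToolError: not empty
~$ vault.inscribe p=/niplu c=trabrisaz_ot
  created
~$ drawer.lodge k=pa v=stelohu
  -880
~$ drawer.lookup k=plupe
  lupa
~$ drawer.lodge k=plupe v=^
  lupa
~$ vault.shunt s=/smihern/priman d=/smihern/snevunu
  ok


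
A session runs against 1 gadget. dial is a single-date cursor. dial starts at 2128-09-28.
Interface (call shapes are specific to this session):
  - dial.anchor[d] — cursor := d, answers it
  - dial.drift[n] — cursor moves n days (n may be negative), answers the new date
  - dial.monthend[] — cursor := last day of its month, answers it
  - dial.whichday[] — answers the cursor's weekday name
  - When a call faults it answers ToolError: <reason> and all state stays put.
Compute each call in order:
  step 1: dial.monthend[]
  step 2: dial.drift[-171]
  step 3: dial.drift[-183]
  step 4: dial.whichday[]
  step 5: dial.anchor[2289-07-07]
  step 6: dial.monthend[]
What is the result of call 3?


I invoke dial.monthend(), which returns 2128-09-30.
I invoke dial.drift on n→-171, — result: 2128-04-12.
Invoking dial.drift on n→-183, and see 2127-10-12.
I run dial.whichday(), and observe Sunday.
I try dial.anchor on d→2289-07-07, and get 2289-07-07.
Now I run dial.monthend, and observe 2289-07-31.

Answer: 2127-10-12


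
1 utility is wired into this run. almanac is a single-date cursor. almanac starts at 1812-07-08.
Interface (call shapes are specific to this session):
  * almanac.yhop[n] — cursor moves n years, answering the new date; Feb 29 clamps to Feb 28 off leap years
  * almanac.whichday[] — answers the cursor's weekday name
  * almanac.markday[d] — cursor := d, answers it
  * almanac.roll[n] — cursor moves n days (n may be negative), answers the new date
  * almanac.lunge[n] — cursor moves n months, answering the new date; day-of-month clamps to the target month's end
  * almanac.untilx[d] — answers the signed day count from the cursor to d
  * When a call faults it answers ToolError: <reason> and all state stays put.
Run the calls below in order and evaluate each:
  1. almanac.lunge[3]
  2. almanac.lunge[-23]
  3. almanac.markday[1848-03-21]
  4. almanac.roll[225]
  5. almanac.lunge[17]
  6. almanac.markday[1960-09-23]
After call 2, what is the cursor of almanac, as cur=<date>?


>>> almanac.lunge n=3
= 1812-10-08
>>> almanac.lunge n=-23
= 1810-11-08
>>> almanac.markday d=1848-03-21
= 1848-03-21
>>> almanac.roll n=225
= 1848-11-01
>>> almanac.lunge n=17
= 1850-04-01
>>> almanac.markday d=1960-09-23
= 1960-09-23

Answer: cur=1810-11-08


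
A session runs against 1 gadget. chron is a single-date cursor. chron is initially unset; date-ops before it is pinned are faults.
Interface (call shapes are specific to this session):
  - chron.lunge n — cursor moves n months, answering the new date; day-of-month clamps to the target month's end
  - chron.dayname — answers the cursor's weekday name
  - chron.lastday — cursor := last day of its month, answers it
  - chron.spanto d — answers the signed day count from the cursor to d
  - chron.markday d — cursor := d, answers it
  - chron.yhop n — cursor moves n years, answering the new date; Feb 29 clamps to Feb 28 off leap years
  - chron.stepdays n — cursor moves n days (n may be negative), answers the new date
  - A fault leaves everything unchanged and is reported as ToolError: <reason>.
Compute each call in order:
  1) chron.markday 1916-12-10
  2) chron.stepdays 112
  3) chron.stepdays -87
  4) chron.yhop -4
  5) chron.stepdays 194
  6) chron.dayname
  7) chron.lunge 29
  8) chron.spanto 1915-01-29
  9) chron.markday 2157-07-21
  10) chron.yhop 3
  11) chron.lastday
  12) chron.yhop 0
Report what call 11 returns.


==> chron.markday(d='1916-12-10')
<== 1916-12-10
==> chron.stepdays(n='112')
<== 1917-04-01
==> chron.stepdays(n='-87')
<== 1917-01-04
==> chron.yhop(n='-4')
<== 1913-01-04
==> chron.stepdays(n='194')
<== 1913-07-17
==> chron.dayname()
<== Thursday
==> chron.lunge(n='29')
<== 1915-12-17
==> chron.spanto(d='1915-01-29')
<== -322
==> chron.markday(d='2157-07-21')
<== 2157-07-21
==> chron.yhop(n='3')
<== 2160-07-21
==> chron.lastday()
<== 2160-07-31
==> chron.yhop(n='0')
<== 2160-07-31

Answer: 2160-07-31


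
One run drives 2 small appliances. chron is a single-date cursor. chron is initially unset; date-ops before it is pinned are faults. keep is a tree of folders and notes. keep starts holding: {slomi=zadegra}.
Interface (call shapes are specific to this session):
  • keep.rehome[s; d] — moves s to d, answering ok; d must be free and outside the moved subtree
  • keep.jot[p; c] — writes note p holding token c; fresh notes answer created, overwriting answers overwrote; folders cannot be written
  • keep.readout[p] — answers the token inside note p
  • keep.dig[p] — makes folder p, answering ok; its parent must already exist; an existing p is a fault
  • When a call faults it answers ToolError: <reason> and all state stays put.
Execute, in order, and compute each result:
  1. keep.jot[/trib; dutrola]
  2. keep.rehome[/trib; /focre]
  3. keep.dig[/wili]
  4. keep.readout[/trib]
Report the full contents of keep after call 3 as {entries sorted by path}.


Answer: {focre=dutrola, slomi=zadegra, wili/}

Derivation:
$ keep.jot p→/trib c→dutrola
  created
$ keep.rehome s→/trib d→/focre
  ok
$ keep.dig p→/wili
  ok
$ keep.readout p→/trib
  ToolError: not found


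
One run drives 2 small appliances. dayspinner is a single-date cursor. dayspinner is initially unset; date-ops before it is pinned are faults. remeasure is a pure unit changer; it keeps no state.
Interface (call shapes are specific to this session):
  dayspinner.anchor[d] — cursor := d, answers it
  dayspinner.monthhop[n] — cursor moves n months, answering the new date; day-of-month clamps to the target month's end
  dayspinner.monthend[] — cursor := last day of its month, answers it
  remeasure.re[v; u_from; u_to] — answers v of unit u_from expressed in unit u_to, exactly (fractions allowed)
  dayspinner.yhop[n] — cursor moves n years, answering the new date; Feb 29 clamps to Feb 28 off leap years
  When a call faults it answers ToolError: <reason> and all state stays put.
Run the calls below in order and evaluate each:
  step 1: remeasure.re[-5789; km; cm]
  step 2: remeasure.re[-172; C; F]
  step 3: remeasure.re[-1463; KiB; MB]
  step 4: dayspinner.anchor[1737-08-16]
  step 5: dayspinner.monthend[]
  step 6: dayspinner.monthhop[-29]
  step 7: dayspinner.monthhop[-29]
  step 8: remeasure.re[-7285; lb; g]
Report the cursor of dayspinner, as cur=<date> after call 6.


Then remeasure.re using v: -5789, u_from: km, u_to: cm, and observe -578900000.
I invoke remeasure.re using v: -172, u_from: C, u_to: F, — result: -1388/5.
I call remeasure.re using v: -1463, u_from: KiB, u_to: MB: -23408/15625.
Then dayspinner.anchor using d: 1737-08-16, → 1737-08-16.
I call dayspinner.monthend(), yielding 1737-08-31.
I run dayspinner.monthhop using n: -29, — result: 1735-03-31.
I try dayspinner.monthhop using n: -29, → 1732-10-31.
I call remeasure.re using v: -7285, u_from: lb, u_to: g: -66088408309/20000.

Answer: cur=1735-03-31
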